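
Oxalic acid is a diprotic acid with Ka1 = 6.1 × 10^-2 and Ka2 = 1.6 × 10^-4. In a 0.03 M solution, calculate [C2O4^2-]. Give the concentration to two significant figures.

First ionization gives [H+] ≈ [HC2O4-] = 2.20 × 10^-2 M.
Second step: Ka2 = [H+][C2O4^2-]/[HC2O4-] ≈ [C2O4^2-] (since [H+] ≈ [HC2O4-]).
So [C2O4^2-] ≈ Ka2.

1.6 × 10^-4 M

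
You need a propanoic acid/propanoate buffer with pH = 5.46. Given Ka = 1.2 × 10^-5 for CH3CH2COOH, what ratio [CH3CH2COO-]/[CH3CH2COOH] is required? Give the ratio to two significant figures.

ratio = 3.5

pKa = -log(1.2 × 10^-5) = 4.921
pH = pKa + log(r) ⇒ log(r) = 5.46 − 4.921 = +0.539
r = [CH3CH2COO-]/[CH3CH2COOH] = 10^(+0.539) = 3.46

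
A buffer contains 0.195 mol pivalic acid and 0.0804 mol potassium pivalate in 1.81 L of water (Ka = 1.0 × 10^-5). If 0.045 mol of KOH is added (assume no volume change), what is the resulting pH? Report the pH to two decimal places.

OH- converts (CH3)3CCOOH to (CH3)3CCOO-: (CH3)3CCOOH → 0.15 mol, (CH3)3CCOO- → 0.125 mol.
pKa = −log(1.0 × 10^-5) = 5.000
pH = pKa + log([A⁻]/[HA]) = 5.000 + log(0.125/0.15) = 5.000 -0.079

pH = 4.92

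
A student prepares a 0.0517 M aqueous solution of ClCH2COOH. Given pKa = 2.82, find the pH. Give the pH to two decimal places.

ClCH2COOH ⇌ ClCH2COO- + H+
Ka = 10^(−2.82) = 1.51 × 10^-3
Ka = x²/(0.0517 − x) = 1.51 × 10^-3
The 5% rule fails; solving x² + Ka·x − Ka·C₀ = 0 exactly:
x = [−0.00151 + √(0.00151² + 0.000312)]/2 = 8.11 × 10^-3 M
pH = −log(8.11 × 10^-3) = 2.09

pH = 2.09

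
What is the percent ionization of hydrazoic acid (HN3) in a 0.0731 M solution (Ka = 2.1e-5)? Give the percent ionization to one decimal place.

HN3 ⇌ N3- + H+; let x = [H+] at equilibrium.
x ≈ √(Ka·C₀) = √(2.1 × 10^-5 × 0.0731) = 1.24 × 10^-3 M
% ionization = x/C₀ × 100% = 1.24 × 10^-3/0.0731 × 100% = 1.7%

1.7%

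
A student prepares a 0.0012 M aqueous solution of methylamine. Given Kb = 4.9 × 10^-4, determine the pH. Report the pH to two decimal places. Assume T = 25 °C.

CH3NH2 + H2O ⇌ CH3NH3+ + OH-
Kb = [OH-]²/(0.0012 − [OH-]) = 4.9 × 10^-4
The 5% rule fails; solving [OH-]² + Kb·[OH-] − Kb·C₀ = 0 exactly:
[OH-] = (−Kb + √(Kb² + 4·Kb·C₀))/2 = 5.60 × 10^-4 M
pOH = −log(5.60 × 10^-4) = 3.25; pH = 14.00 − 3.25 = 10.75

pH = 10.75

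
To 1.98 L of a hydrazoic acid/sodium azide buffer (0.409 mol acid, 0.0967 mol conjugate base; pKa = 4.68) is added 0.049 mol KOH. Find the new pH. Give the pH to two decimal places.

pH = 4.29

OH- converts HN3 to N3-: HN3 → 0.36 mol, N3- → 0.146 mol.
Henderson–Hasselbalch with mole ratio 0.146/0.36: pH = 4.68 + (-0.392)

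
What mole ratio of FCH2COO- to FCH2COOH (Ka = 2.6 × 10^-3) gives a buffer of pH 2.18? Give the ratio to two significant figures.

ratio = 0.39

pKa = -log(2.6 × 10^-3) = 2.585
pH = pKa + log(r) ⇒ log(r) = 2.18 − 2.585 = -0.405
r = [FCH2COO-]/[FCH2COOH] = 10^(-0.405) = 0.394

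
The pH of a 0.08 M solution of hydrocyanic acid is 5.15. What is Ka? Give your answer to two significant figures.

[H+] = 10^(-5.15) = 7.08 × 10^-6 M
At equilibrium [HA] = 0.08 − 7.08 × 10^-6 = 8.00 × 10^-2 M
Ka = [H+][A-]/[HA] = (7.08 × 10^-6)² / 8.00 × 10^-2 = 6.3 × 10^-10

Ka = 6.3 × 10^-10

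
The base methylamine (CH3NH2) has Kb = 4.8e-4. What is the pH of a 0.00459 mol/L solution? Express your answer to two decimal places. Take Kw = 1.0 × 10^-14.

pH = 11.10

CH3NH2 + H2O ⇌ CH3NH3+ + OH-
From the ICE table, Kb = [OH-]²/(0.00459 − [OH-]) = 4.8 × 10^-4.
Here C₀/Kb ≈ 9.56, so the small-[OH-] approximation fails. Use the quadratic:
[OH-] = (−Kb + √(Kb² + 4·Kb·C₀))/2 = 1.26 × 10^-3 M
pOH = 2.90, so pH = 14.00 − pOH = 11.10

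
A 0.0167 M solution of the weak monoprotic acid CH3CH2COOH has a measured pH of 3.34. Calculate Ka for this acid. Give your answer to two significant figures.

Ka = 1.3 × 10^-5

[H+] = 10^(-3.34) = 4.57 × 10^-4 M
At equilibrium [HA] = 0.0167 − 4.57 × 10^-4 = 1.62 × 10^-2 M
Ka = [H+][A-]/[HA] = (4.57 × 10^-4)² / 1.62 × 10^-2 = 1.3 × 10^-5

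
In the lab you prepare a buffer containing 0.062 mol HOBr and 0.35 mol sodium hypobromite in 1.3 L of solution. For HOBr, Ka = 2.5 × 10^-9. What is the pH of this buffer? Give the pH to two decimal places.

pKa = −log(2.5 × 10^-9) = 8.602
Using pH = pKa + log([base]/[acid]) with [base]/[acid] = 0.35/0.062:
pH = 8.602 + (+0.752) = 9.35

pH = 9.35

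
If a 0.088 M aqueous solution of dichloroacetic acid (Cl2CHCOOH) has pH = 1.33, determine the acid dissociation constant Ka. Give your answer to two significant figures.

[H+] = 10^(-1.33) = 4.68 × 10^-2 M
At equilibrium [HA] = 0.088 − 4.68 × 10^-2 = 4.12 × 10^-2 M
Ka = [H+][A-]/[HA] = (4.68 × 10^-2)² / 4.12 × 10^-2 = 5.3 × 10^-2

Ka = 5.3 × 10^-2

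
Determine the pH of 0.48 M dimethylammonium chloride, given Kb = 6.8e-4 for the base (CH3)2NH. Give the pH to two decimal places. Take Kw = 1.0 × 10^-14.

(CH3)2NH2+ is the conjugate acid of the weak base (CH3)2NH.
Ka = Kw/Kb = 1.0×10^-14 / 6.8 × 10^-4 = 1.47 × 10^-11
Ka = [H+]²/(0.48 − [H+]) = 1.47 × 10^-11
Since Ka ≪ C₀, [H+] ≈ √(Ka·C₀) = 2.66 × 10^-6 M.
([H+]/C₀ = 0.00055% < 5%, so the approximation holds.)
pH = −log[H+] = −log(2.66 × 10^-6) = 5.58

pH = 5.58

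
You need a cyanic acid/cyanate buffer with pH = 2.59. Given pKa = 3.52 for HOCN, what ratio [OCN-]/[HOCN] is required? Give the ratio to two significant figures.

pH = pKa + log(r) ⇒ log(r) = 2.59 − 3.52 = -0.93
r = [OCN-]/[HOCN] = 10^(-0.93) = 0.117

ratio = 0.12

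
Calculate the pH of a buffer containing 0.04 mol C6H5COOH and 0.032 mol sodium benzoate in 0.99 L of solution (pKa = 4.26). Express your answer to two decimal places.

Using pH = pKa + log([base]/[acid]) with [base]/[acid] = 0.032/0.04:
pH = 4.26 + (-0.097) = 4.16

pH = 4.16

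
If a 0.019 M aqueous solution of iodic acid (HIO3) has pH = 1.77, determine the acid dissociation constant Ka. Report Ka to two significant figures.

[H+] = 10^(-1.77) = 1.70 × 10^-2 M
At equilibrium [HA] = 0.019 − 1.70 × 10^-2 = 2.00 × 10^-3 M
Ka = [H+][A-]/[HA] = (1.70 × 10^-2)² / 2.00 × 10^-3 = 1.4 × 10^-1

Ka = 1.4 × 10^-1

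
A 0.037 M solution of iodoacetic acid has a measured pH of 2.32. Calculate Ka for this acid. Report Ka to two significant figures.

Ka = 7.1 × 10^-4

[H+] = 10^(-2.32) = 4.79 × 10^-3 M
At equilibrium [HA] = 0.037 − 4.79 × 10^-3 = 3.22 × 10^-2 M
Ka = [H+][A-]/[HA] = (4.79 × 10^-3)² / 3.22 × 10^-2 = 7.1 × 10^-4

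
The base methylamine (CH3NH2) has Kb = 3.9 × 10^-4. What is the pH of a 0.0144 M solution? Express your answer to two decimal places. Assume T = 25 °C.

pH = 11.34

CH3NH2 + H2O ⇌ CH3NH3+ + OH-
From the ICE table, Kb = x²/(0.0144 − x) = 3.9 × 10^-4.
Here C₀/Kb ≈ 36.9, so the small-x approximation fails. Use the quadratic:
x = [−0.00039 + √(0.00039² + 2.25e-05)]/2 = 2.18 × 10^-3 M
pOH = −log(2.18 × 10^-3) = 2.66; pH = 14.00 − 2.66 = 11.34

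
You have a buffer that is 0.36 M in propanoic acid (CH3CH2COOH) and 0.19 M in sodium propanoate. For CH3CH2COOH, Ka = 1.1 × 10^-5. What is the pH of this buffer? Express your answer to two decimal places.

pH = 4.68

pKa = −log(1.1 × 10^-5) = 4.959
pH = pKa + log([A⁻]/[HA]) = 4.959 + log(0.19/0.36)
pH = 4.959 + (-0.278) = 4.68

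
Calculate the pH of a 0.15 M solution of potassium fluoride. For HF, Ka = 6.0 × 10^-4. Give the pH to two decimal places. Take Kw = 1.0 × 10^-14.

F- is the conjugate base of the weak acid HF.
Kb = Kw/Ka = 1.0×10^-14 / 6.0 × 10^-4 = 1.67 × 10^-11
Let x = [OH-] at equilibrium. Kb = x²/(0.15 − x).
Assume x ≪ 0.15: x ≈ √(1.67 × 10^-11 × 0.15) = 1.58 × 10^-6 M
pOH = −log(1.58 × 10^-6) = 5.80; pH = 14.00 − 5.80 = 8.20

pH = 8.20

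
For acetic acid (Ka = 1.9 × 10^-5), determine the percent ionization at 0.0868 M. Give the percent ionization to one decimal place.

CH3COOH ⇌ CH3COO- + H+; let x = [H+] at equilibrium.
x ≈ √(Ka·C₀) = √(1.9 × 10^-5 × 0.0868) = 1.28 × 10^-3 M
Fraction ionized = 1.28 × 10^-3 / 0.0868 = 0.0147 → 1.5%

1.5%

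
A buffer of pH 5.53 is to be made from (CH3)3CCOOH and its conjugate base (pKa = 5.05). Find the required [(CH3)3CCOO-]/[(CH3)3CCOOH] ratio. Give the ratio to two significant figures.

ratio = 3.0

pH = pKa + log(r) ⇒ log(r) = 5.53 − 5.05 = +0.48
r = [(CH3)3CCOO-]/[(CH3)3CCOOH] = 10^(+0.48) = 3.02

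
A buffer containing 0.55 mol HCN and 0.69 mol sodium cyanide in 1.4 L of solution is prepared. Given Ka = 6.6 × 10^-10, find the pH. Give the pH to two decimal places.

pKa = −log(6.6 × 10^-10) = 9.180
Using pH = pKa + log([base]/[acid]) with [base]/[acid] = 0.69/0.55:
pH = 9.180 + (+0.098) = 9.28

pH = 9.28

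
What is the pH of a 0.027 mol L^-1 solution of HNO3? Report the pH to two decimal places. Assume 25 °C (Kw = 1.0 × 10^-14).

pH = 1.57

HNO3 is a strong acid and dissociates completely, so [H+] = 0.027 M.
pH = -log(0.027) = 1.57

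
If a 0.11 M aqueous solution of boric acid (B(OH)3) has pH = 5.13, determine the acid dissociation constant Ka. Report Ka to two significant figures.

[H+] = 10^(-5.13) = 7.41 × 10^-6 M
At equilibrium [HA] = 0.11 − 7.41 × 10^-6 = 1.10 × 10^-1 M
Ka = [H+][A-]/[HA] = (7.41 × 10^-6)² / 1.10 × 10^-1 = 5.0 × 10^-10

Ka = 5.0 × 10^-10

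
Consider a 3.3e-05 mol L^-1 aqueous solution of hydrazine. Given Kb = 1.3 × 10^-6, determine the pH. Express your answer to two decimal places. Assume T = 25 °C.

N2H4 + H2O ⇌ N2H5+ + OH-
From the ICE table, Kb = x²/(3.3e-05 − x) = 1.3 × 10^-6.
x is not negligible relative to C₀; solve x² + 1.3e-06·x − 4.29e-11 = 0.
x = (−Kb + √(Kb² + 4·Kb·C₀))/2 = 5.93 × 10^-6 M
pOH = 5.23, so pH = 14.00 − pOH = 8.77

pH = 8.77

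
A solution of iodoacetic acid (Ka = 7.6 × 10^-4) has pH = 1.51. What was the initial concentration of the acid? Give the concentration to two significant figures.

C₀ = 1.3 M

[H+] = 10^(-1.51) = 3.09 × 10^-2 M = x
Ka = x²/(C₀ − x) ⇒ C₀ = x + x²/Ka
C₀ = 3.09 × 10^-2 + (3.09 × 10^-2)²/(7.6 × 10^-4) = 1.29 M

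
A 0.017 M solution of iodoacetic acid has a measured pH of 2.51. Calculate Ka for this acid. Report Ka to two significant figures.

Ka = 6.9 × 10^-4

[H+] = 10^(-2.51) = 3.09 × 10^-3 M
At equilibrium [HA] = 0.017 − 3.09 × 10^-3 = 1.39 × 10^-2 M
Ka = [H+][A-]/[HA] = (3.09 × 10^-3)² / 1.39 × 10^-2 = 6.9 × 10^-4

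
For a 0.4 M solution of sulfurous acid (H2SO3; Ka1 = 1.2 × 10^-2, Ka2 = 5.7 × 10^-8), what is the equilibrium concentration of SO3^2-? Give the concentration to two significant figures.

5.7 × 10^-8 M

First ionization gives [H+] ≈ [HSO3-] = 6.35 × 10^-2 M.
Second step: Ka2 = [H+][SO3^2-]/[HSO3-] ≈ [SO3^2-] (since [H+] ≈ [HSO3-]).
So [SO3^2-] ≈ Ka2.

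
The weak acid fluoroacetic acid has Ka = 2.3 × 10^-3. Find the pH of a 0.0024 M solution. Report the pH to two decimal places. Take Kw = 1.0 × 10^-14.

pH = 2.83

FCH2COOH ⇌ FCH2COO- + H+
From the ICE table, Ka = [H+]²/(0.0024 − [H+]) = 2.3 × 10^-3.
The 5% rule fails; solving [H+]² + Ka·[H+] − Ka·C₀ = 0 exactly:
[H+] = (−Ka + √(Ka² + 4·Ka·C₀))/2 = 1.47 × 10^-3 M
pH = −log[H+] = −log(1.47 × 10^-3) = 2.83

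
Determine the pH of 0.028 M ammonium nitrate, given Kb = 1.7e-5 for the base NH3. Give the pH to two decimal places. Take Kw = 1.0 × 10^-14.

NH4+ is the conjugate acid of the weak base NH3.
Ka = Kw/Kb = 1.0×10^-14 / 1.7 × 10^-5 = 5.88 × 10^-10
Ka = [H+]²/(0.028 − [H+]) = 5.88 × 10^-10
Neglecting [H+] in the denominator: [H+] = √(5.88 × 10^-10 × 0.028) = 4.06 × 10^-6 M
([H+]/C₀ = 0.014% < 5%, so the approximation holds.)
pH = −log(4.06 × 10^-6) = 5.39

pH = 5.39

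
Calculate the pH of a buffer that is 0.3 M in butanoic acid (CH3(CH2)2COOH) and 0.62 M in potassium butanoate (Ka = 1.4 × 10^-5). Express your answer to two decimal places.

pKa = −log(1.4 × 10^-5) = 4.854
pH = pKa + log([A⁻]/[HA]) = 4.854 + log(0.62/0.3)
pH = 4.854 + (+0.315) = 5.17

pH = 5.17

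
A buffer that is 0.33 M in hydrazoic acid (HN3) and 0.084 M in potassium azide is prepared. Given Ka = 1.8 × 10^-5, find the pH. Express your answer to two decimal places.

pKa = −log(1.8 × 10^-5) = 4.745
Henderson–Hasselbalch: pH = pKa + log([N3-]/[HN3]) = 4.745 + log(0.084/0.33)
pH = 4.745 + (-0.594) = 4.15

pH = 4.15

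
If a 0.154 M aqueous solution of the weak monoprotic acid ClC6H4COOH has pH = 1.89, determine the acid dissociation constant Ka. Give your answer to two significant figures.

[H+] = 10^(-1.89) = 1.29 × 10^-2 M
At equilibrium [HA] = 0.154 − 1.29 × 10^-2 = 1.41 × 10^-1 M
Ka = [H+][A-]/[HA] = (1.29 × 10^-2)² / 1.41 × 10^-1 = 1.2 × 10^-3

Ka = 1.2 × 10^-3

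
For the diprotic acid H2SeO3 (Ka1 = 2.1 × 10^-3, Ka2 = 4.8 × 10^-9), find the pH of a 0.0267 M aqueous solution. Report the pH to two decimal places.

pH = 2.19

Since Ka1 ≫ Ka2, the first ionization dominates [H+].
Ka1 = x²/(0.0267 − x) = 2.1 × 10^-3
Solving the quadratic: x = (−Ka1 + √(Ka1² + 4·Ka1·C₀))/2 = 6.51 × 10^-3 M
pH = −log(6.51 × 10^-3) = 2.19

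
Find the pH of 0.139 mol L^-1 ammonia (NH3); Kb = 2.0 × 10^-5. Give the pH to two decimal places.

pH = 11.22

NH3 + H2O ⇌ NH4+ + OH-
From the ICE table, Kb = [OH-]²/(0.139 − [OH-]) = 2.0 × 10^-5.
Assume [OH-] ≪ 0.139: [OH-] ≈ √(2.0 × 10^-5 × 0.139) = 1.67 × 10^-3 M
pOH = −log(1.67 × 10^-3) = 2.78; pH = 14.00 − 2.78 = 11.22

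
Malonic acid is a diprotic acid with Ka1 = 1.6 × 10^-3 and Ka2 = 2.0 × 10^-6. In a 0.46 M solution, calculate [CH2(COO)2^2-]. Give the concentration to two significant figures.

2.0 × 10^-6 M

First ionization gives [H+] ≈ [CH2(COOH)COO-] = 2.63 × 10^-2 M.
Second step: Ka2 = [H+][CH2(COO)2^2-]/[CH2(COOH)COO-] ≈ [CH2(COO)2^2-] (since [H+] ≈ [CH2(COOH)COO-]).
So [CH2(COO)2^2-] ≈ Ka2.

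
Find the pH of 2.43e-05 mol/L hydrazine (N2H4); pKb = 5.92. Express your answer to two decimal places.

N2H4 + H2O ⇌ N2H5+ + OH-
Kb = 10^(−5.92) = 1.20 × 10^-6
From the ICE table, Kb = [OH-]²/(2.43e-05 − [OH-]) = 1.20 × 10^-6.
[OH-] is not negligible relative to C₀; solve [OH-]² + 1.2e-06·[OH-] − 2.92e-11 = 0.
[OH-] = [−1.2e-06 + √(1.2e-06² + 1.17e-10)]/2 = 4.83 × 10^-6 M
pOH = 5.32, so pH = 14.00 − pOH = 8.68

pH = 8.68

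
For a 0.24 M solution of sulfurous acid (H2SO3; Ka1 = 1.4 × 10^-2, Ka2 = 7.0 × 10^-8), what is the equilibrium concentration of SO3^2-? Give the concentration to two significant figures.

7.0 × 10^-8 M

First ionization gives [H+] ≈ [HSO3-] = 5.14 × 10^-2 M.
Second step: Ka2 = [H+][SO3^2-]/[HSO3-] ≈ [SO3^2-] (since [H+] ≈ [HSO3-]).
So [SO3^2-] ≈ Ka2.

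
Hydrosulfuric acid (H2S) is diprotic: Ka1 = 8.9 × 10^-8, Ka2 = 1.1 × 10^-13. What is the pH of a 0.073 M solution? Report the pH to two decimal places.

Since Ka1 ≫ Ka2, the first ionization dominates [H+].
Ka1 = x²/(0.073 − x) = 8.9 × 10^-8
x ≈ √(8.9 × 10^-8 × 0.073) = 8.06 × 10^-5 M
pH = −log(8.06 × 10^-5) = 4.09

pH = 4.09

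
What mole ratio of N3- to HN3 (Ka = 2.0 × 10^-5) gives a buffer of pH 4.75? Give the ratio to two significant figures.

ratio = 1.1

pKa = -log(2.0 × 10^-5) = 4.699
pH = pKa + log(r) ⇒ log(r) = 4.75 − 4.699 = +0.051
r = [N3-]/[HN3] = 10^(+0.051) = 1.12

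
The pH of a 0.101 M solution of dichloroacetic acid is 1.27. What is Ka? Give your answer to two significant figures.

Ka = 6.1 × 10^-2

[H+] = 10^(-1.27) = 5.37 × 10^-2 M
At equilibrium [HA] = 0.101 − 5.37 × 10^-2 = 4.73 × 10^-2 M
Ka = [H+][A-]/[HA] = (5.37 × 10^-2)² / 4.73 × 10^-2 = 6.1 × 10^-2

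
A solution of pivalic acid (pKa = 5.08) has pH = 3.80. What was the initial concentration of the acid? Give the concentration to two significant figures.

[H+] = 10^(-3.80) = 1.58 × 10^-4 M = x
Ka = 10^(−5.08) = 8.32 × 10^-6
Ka = x²/(C₀ − x) ⇒ C₀ = x + x²/Ka
C₀ = 1.58 × 10^-4 + (1.58 × 10^-4)²/(8.32 × 10^-6) = 3.16 × 10^-3 M

C₀ = 3.2 × 10^-3 M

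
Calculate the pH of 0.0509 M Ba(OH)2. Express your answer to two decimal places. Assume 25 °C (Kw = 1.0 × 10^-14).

Ba(OH)2 is a strong base (each formula unit releases 2 OH-); [OH-] = 0.102 M.
pOH = -log(0.102) = 0.99
pH = 14.00 - 0.99 = 13.01

pH = 13.01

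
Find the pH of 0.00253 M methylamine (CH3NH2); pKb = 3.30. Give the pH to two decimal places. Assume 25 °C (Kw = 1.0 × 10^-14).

pH = 10.96

CH3NH2 + H2O ⇌ CH3NH3+ + OH-
Kb = 10^(−3.30) = 5.01 × 10^-4
From the ICE table, Kb = x²/(0.00253 − x) = 5.01 × 10^-4.
x is not negligible relative to C₀; solve x² + 0.000501·x − 1.27e-06 = 0.
x = (−Kb + √(Kb² + 4·Kb·C₀))/2 = 9.03 × 10^-4 M
pOH = 3.04, so pH = 14.00 − pOH = 10.96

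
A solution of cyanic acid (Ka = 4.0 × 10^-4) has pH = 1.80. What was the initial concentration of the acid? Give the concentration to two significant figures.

[H+] = 10^(-1.80) = 1.58 × 10^-2 M = x
Ka = x²/(C₀ − x) ⇒ C₀ = x + x²/Ka
C₀ = 1.58 × 10^-2 + (1.58 × 10^-2)²/(4.0 × 10^-4) = 6.40 × 10^-1 M

C₀ = 6.4 × 10^-1 M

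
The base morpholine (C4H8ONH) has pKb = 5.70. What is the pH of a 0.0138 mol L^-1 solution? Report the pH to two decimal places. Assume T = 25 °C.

C4H8ONH + H2O ⇌ C4H8ONH2+ + OH-
Kb = 10^(−5.70) = 2.00 × 10^-6
Kb = [OH-]²/(0.0138 − [OH-]) = 2.00 × 10^-6
Assume [OH-] ≪ 0.0138: [OH-] ≈ √(2.00 × 10^-6 × 0.0138) = 1.66 × 10^-4 M
([OH-]/C₀ = 1.2% < 5%, so the approximation holds.)
pOH = 3.78, so pH = 14.00 − pOH = 10.22

pH = 10.22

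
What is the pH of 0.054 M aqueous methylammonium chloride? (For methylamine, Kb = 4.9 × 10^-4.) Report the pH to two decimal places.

pH = 5.98

CH3NH3+ is the conjugate acid of the weak base CH3NH2.
Ka = Kw/Kb = 1.0×10^-14 / 4.9 × 10^-4 = 2.04 × 10^-11
From the ICE table, Ka = [H+]²/(0.054 − [H+]) = 2.04 × 10^-11.
Since Ka ≪ C₀, [H+] ≈ √(Ka·C₀) = 1.05 × 10^-6 M.
([H+]/C₀ = 0.0019% < 5%, so the approximation holds.)
pH = −log[H+] = −log(1.05 × 10^-6) = 5.98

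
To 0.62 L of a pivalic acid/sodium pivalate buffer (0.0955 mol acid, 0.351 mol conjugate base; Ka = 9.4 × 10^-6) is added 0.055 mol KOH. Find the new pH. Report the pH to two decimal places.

OH- converts (CH3)3CCOOH to (CH3)3CCOO-: (CH3)3CCOOH → 0.0405 mol, (CH3)3CCOO- → 0.406 mol.
pKa = −log(9.4 × 10^-6) = 5.027
Henderson–Hasselbalch with mole ratio 0.406/0.0405: pH = 5.027 + (+1.001)

pH = 6.03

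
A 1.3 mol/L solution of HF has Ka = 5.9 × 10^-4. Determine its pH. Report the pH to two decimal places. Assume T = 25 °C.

pH = 1.56

HF ⇌ F- + H+
From the ICE table, Ka = x²/(1.3 − x) = 5.9 × 10^-4.
Neglecting x in the denominator: x = √(5.9 × 10^-4 × 1.3) = 2.77 × 10^-2 M
(x/C₀ = 2.1% < 5%, so the approximation holds.)
pH = −log(2.77 × 10^-2) = 1.56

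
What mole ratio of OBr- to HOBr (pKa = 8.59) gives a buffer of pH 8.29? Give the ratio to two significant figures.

ratio = 0.50

pH = pKa + log(r) ⇒ log(r) = 8.29 − 8.59 = -0.30
r = [OBr-]/[HOBr] = 10^(-0.30) = 0.501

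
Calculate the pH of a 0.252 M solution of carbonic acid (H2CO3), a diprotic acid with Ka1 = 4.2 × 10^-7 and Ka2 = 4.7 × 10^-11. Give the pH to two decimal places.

pH = 3.49

Ka1 ≫ Ka2, so treat the first dissociation as the only significant source of H+.
Ka1 = x²/(0.252 − x) = 4.2 × 10^-7
x ≈ √(4.2 × 10^-7 × 0.252) = 3.25 × 10^-4 M
pH = −log(3.25 × 10^-4) = 3.49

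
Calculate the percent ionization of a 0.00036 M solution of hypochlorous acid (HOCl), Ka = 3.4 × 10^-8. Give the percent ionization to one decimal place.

HOCl ⇌ OCl- + H+; let x = [H+] at equilibrium.
x ≈ √(Ka·C₀) = √(3.4 × 10^-8 × 0.00036) = 3.50 × 10^-6 M
% ionization = x/C₀ × 100% = 3.50 × 10^-6/0.00036 × 100% = 1.0%

1.0%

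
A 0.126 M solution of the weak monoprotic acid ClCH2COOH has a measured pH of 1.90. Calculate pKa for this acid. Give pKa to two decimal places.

pKa = 2.85

[H+] = 10^(-1.90) = 1.26 × 10^-2 M
At equilibrium [HA] = 0.126 − 1.26 × 10^-2 = 1.13 × 10^-1 M
Ka = [H+][A-]/[HA] = (1.26 × 10^-2)² / 1.13 × 10^-1 = 1.40 × 10^-3
pKa = -log(1.40 × 10^-3) = 2.85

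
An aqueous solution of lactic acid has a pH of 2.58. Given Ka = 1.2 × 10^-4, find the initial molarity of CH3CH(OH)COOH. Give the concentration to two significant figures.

C₀ = 6.0 × 10^-2 M

[H+] = 10^(-2.58) = 2.63 × 10^-3 M = x
Ka = x²/(C₀ − x) ⇒ C₀ = x + x²/Ka
C₀ = 2.63 × 10^-3 + (2.63 × 10^-3)²/(1.2 × 10^-4) = 6.03 × 10^-2 M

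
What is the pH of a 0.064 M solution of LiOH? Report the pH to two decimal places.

pH = 12.81

LiOH is a strong base; [OH-] = 0.064 M.
pOH = -log(0.064) = 1.19
pH = 14.00 - 1.19 = 12.81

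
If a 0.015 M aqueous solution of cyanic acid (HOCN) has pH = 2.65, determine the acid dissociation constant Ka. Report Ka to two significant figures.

[H+] = 10^(-2.65) = 2.24 × 10^-3 M
At equilibrium [HA] = 0.015 − 2.24 × 10^-3 = 1.28 × 10^-2 M
Ka = [H+][A-]/[HA] = (2.24 × 10^-3)² / 1.28 × 10^-2 = 3.9 × 10^-4

Ka = 3.9 × 10^-4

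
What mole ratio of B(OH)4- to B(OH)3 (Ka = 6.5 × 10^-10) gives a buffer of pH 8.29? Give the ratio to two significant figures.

ratio = 0.13

pKa = -log(6.5 × 10^-10) = 9.187
pH = pKa + log(r) ⇒ log(r) = 8.29 − 9.187 = -0.897
r = [B(OH)4-]/[B(OH)3] = 10^(-0.897) = 0.127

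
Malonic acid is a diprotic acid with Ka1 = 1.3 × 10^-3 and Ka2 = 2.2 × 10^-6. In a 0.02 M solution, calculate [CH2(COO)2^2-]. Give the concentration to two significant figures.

2.2 × 10^-6 M

First ionization gives [H+] ≈ [CH2(COOH)COO-] = 4.49 × 10^-3 M.
Second step: Ka2 = [H+][CH2(COO)2^2-]/[CH2(COOH)COO-] ≈ [CH2(COO)2^2-] (since [H+] ≈ [CH2(COOH)COO-]).
So [CH2(COO)2^2-] ≈ Ka2.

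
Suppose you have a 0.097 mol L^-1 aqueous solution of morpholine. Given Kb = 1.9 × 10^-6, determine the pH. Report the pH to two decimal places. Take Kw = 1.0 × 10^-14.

C4H8ONH + H2O ⇌ C4H8ONH2+ + OH-
Let x = [OH-] at equilibrium. Kb = x²/(0.097 − x).
Since Kb ≪ C₀, x ≈ √(Kb·C₀) = 4.29 × 10^-4 M.
pOH = −log(4.29 × 10^-4) = 3.37; pH = 14.00 − 3.37 = 10.63

pH = 10.63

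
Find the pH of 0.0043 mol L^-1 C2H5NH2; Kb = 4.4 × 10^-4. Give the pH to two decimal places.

pH = 11.07

C2H5NH2 + H2O ⇌ C2H5NH3+ + OH-
Kb = x²/(0.0043 − x) = 4.4 × 10^-4
Here C₀/Kb ≈ 9.77, so the small-x approximation fails. Use the quadratic:
x = [−0.00044 + √(0.00044² + 7.57e-06)]/2 = 1.17 × 10^-3 M
pOH = −log(1.17 × 10^-3) = 2.93; pH = 14.00 − 2.93 = 11.07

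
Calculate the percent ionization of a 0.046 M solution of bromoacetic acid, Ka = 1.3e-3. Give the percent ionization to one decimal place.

15.5%

BrCH2COOH ⇌ BrCH2COO- + H+; let x = [H+] at equilibrium.
Ka = x²/(C₀ − x); solving the quadratic gives x = 7.11 × 10^-3 M.
% ionization = x/C₀ × 100% = 7.11 × 10^-3/0.046 × 100% = 15.5%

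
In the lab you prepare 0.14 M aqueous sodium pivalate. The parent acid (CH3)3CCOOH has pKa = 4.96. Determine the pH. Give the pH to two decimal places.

(CH3)3CCOO- is the conjugate base of the weak acid (CH3)3CCOOH.
Ka = 10^(−4.96) = 1.10 × 10^-5
Kb = Kw/Ka = 1.0×10^-14 / 1.10 × 10^-5 = 9.09 × 10^-10
From the ICE table, Kb = x²/(0.14 − x) = 9.09 × 10^-10.
Since Kb ≪ C₀, x ≈ √(Kb·C₀) = 1.13 × 10^-5 M.
pOH = 4.95, so pH = 14.00 − pOH = 9.05

pH = 9.05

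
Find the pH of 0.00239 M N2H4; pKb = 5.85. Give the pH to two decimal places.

pH = 9.76

N2H4 + H2O ⇌ N2H5+ + OH-
Kb = 10^(−5.85) = 1.41 × 10^-6
Let x = [OH-] at equilibrium. Kb = x²/(0.00239 − x).
Since Kb ≪ C₀, x ≈ √(Kb·C₀) = 5.81 × 10^-5 M.
pOH = −log(5.81 × 10^-5) = 4.24; pH = 14.00 − 4.24 = 9.76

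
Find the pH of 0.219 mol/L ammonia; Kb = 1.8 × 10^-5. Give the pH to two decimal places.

pH = 11.30

NH3 + H2O ⇌ NH4+ + OH-
From the ICE table, Kb = [OH-]²/(0.219 − [OH-]) = 1.8 × 10^-5.
Since Kb ≪ C₀, [OH-] ≈ √(Kb·C₀) = 1.99 × 10^-3 M.
Check: 0.91% ionized — well under 5%, approximation valid.
pOH = −log(1.99 × 10^-3) = 2.70; pH = 14.00 − 2.70 = 11.30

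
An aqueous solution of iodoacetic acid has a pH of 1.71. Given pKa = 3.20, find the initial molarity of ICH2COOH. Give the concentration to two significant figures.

[H+] = 10^(-1.71) = 1.95 × 10^-2 M = x
Ka = 10^(−3.20) = 6.31 × 10^-4
Ka = x²/(C₀ − x) ⇒ C₀ = x + x²/Ka
C₀ = 1.95 × 10^-2 + (1.95 × 10^-2)²/(6.31 × 10^-4) = 6.22 × 10^-1 M

C₀ = 6.2 × 10^-1 M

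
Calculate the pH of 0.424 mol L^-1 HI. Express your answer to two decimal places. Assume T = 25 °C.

HI is a strong acid and dissociates completely, so [H+] = 0.424 M.
pH = -log(0.424) = 0.37

pH = 0.37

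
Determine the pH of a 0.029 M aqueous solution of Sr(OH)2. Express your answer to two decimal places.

pH = 12.76

Sr(OH)2 is a strong base (each formula unit releases 2 OH-); [OH-] = 0.058 M.
pOH = -log(0.058) = 1.24
pH = 14.00 - 1.24 = 12.76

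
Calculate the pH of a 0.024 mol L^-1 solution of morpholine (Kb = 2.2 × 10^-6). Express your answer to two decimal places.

pH = 10.36

C4H8ONH + H2O ⇌ C4H8ONH2+ + OH-
Kb = [OH-]²/(0.024 − [OH-]) = 2.2 × 10^-6
Assume [OH-] ≪ 0.024: [OH-] ≈ √(2.2 × 10^-6 × 0.024) = 2.30 × 10^-4 M
([OH-]/C₀ = 0.96% < 5%, so the approximation holds.)
pOH = −log(2.30 × 10^-4) = 3.64; pH = 14.00 − 3.64 = 10.36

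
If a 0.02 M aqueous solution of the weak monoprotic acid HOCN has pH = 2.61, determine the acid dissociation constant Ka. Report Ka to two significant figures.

[H+] = 10^(-2.61) = 2.45 × 10^-3 M
At equilibrium [HA] = 0.02 − 2.45 × 10^-3 = 1.75 × 10^-2 M
Ka = [H+][A-]/[HA] = (2.45 × 10^-3)² / 1.75 × 10^-2 = 3.4 × 10^-4

Ka = 3.4 × 10^-4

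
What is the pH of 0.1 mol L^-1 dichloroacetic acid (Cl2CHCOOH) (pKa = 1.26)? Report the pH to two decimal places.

Cl2CHCOOH ⇌ Cl2CHCOO- + H+
Ka = 10^(−1.26) = 5.50 × 10^-2
From the ICE table, Ka = [H+]²/(0.1 − [H+]) = 5.50 × 10^-2.
[H+] is not negligible relative to C₀; solve [H+]² + 0.055·[H+] − 0.0055 = 0.
[H+] = (−Ka + √(Ka² + 4·Ka·C₀))/2 = 5.16 × 10^-2 M
pH = −log[H+] = −log(5.16 × 10^-2) = 1.29

pH = 1.29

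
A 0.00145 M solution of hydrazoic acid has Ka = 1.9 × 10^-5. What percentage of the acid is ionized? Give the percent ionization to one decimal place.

HN3 ⇌ N3- + H+; let x = [H+] at equilibrium.
Ka = x²/(C₀ − x); solving the quadratic gives x = 1.57 × 10^-4 M.
Fraction ionized = 1.57 × 10^-4 / 0.00145 = 0.1083 → 10.8%

10.8%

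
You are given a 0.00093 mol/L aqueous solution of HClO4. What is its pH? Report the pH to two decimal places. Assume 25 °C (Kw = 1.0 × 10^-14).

pH = 3.03

HClO4 is a strong acid and dissociates completely, so [H+] = 0.00093 M.
pH = -log(0.00093) = 3.03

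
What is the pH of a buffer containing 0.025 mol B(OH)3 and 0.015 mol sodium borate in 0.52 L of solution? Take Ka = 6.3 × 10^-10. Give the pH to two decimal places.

pH = 8.98

pKa = −log(6.3 × 10^-10) = 9.201
Henderson–Hasselbalch: pH = pKa + log([B(OH)4-]/[B(OH)3]) = 9.201 + log(0.015/0.025)
pH = 9.201 + (-0.222) = 8.98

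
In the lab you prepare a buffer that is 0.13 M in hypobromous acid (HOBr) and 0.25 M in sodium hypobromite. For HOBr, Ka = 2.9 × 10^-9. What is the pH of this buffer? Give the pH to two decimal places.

pH = 8.82

pKa = −log(2.9 × 10^-9) = 8.538
pH = pKa + log([A⁻]/[HA]) = 8.538 + log(0.25/0.13)
pH = 8.538 + (+0.284) = 8.82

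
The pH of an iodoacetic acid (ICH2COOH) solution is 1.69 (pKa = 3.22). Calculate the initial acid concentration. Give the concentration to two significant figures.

[H+] = 10^(-1.69) = 2.04 × 10^-2 M = x
Ka = 10^(−3.22) = 6.03 × 10^-4
Ka = x²/(C₀ − x) ⇒ C₀ = x + x²/Ka
C₀ = 2.04 × 10^-2 + (2.04 × 10^-2)²/(6.03 × 10^-4) = 7.11 × 10^-1 M

C₀ = 7.1 × 10^-1 M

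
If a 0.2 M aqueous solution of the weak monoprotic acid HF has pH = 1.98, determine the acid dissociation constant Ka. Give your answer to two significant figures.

Ka = 5.8 × 10^-4

[H+] = 10^(-1.98) = 1.05 × 10^-2 M
At equilibrium [HA] = 0.2 − 1.05 × 10^-2 = 1.90 × 10^-1 M
Ka = [H+][A-]/[HA] = (1.05 × 10^-2)² / 1.90 × 10^-1 = 5.8 × 10^-4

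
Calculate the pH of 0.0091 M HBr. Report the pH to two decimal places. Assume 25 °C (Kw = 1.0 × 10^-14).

pH = 2.04

HBr is a strong acid and dissociates completely, so [H+] = 0.0091 M.
pH = -log(0.0091) = 2.04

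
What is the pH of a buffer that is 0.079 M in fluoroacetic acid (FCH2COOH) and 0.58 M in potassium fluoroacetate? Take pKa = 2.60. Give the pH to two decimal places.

Henderson–Hasselbalch: pH = pKa + log([FCH2COO-]/[FCH2COOH]) = 2.60 + log(0.58/0.079)
pH = 2.60 + (+0.866) = 3.47

pH = 3.47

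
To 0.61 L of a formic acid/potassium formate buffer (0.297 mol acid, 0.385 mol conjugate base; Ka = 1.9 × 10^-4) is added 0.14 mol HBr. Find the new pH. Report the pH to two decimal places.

pH = 3.47

After neutralization: n(HCOOH) = 0.437 mol, n(HCOO-) = 0.245 mol.
pKa = −log(1.9 × 10^-4) = 3.721
pH = pKa + log([A⁻]/[HA]) = 3.721 + log(0.245/0.437) = 3.721 -0.251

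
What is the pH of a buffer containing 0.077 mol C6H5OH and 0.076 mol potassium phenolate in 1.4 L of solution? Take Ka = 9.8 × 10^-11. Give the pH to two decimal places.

pH = 10.00

pKa = −log(9.8 × 10^-11) = 10.009
Using pH = pKa + log([base]/[acid]) with [base]/[acid] = 0.076/0.077:
pH = 10.009 + (-0.006) = 10.00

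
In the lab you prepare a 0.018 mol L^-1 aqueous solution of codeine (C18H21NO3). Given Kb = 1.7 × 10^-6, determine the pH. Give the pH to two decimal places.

pH = 10.24

C18H21NO3 + H2O ⇌ C18H22NO3+ + OH-
Kb = x²/(0.018 − x) = 1.7 × 10^-6
Since Kb ≪ C₀, x ≈ √(Kb·C₀) = 1.75 × 10^-4 M.
Check: 0.97% ionized — well under 5%, approximation valid.
pOH = −log(1.75 × 10^-4) = 3.76; pH = 14.00 − 3.76 = 10.24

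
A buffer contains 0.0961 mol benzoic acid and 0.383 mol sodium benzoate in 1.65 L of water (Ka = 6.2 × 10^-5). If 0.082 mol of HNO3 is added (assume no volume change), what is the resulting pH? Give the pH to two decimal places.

pH = 4.44

After neutralization: n(C6H5COOH) = 0.178 mol, n(C6H5COO-) = 0.301 mol.
pKa = −log(6.2 × 10^-5) = 4.208
pH = pKa + log(n_C6H5COO-/n_C6H5COOH) = 4.208 + log(0.301/0.178) = 4.208 + (+0.228)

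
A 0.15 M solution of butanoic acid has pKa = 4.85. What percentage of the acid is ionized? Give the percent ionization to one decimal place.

CH3(CH2)2COOH ⇌ CH3(CH2)2COO- + H+; let x = [H+] at equilibrium.
Ka = 10^(−4.85) = 1.41 × 10^-5
x ≈ √(Ka·C₀) = √(1.41 × 10^-5 × 0.15) = 1.45 × 10^-3 M
% ionization = x/C₀ × 100% = 1.45 × 10^-3/0.15 × 100% = 1.0%

1.0%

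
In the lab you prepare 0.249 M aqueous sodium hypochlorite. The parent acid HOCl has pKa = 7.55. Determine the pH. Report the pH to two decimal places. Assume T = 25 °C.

OCl- is the conjugate base of the weak acid HOCl.
Ka = 10^(−7.55) = 2.82 × 10^-8
Kb = Kw/Ka = 1.0×10^-14 / 2.82 × 10^-8 = 3.55 × 10^-7
From the ICE table, Kb = [OH-]²/(0.249 − [OH-]) = 3.55 × 10^-7.
Neglecting [OH-] in the denominator: [OH-] = √(3.55 × 10^-7 × 0.249) = 2.97 × 10^-4 M
Check: 0.12% ionized — well under 5%, approximation valid.
pOH = −log(2.97 × 10^-4) = 3.53; pH = 14.00 − 3.53 = 10.47

pH = 10.47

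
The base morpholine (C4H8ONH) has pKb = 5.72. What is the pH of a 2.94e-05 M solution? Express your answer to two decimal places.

C4H8ONH + H2O ⇌ C4H8ONH2+ + OH-
Kb = 10^(−5.72) = 1.91 × 10^-6
Kb = x²/(2.94e-05 − x) = 1.91 × 10^-6
x is not negligible relative to C₀; solve x² + 1.91e-06·x − 5.62e-11 = 0.
x = (−Kb + √(Kb² + 4·Kb·C₀))/2 = 6.60 × 10^-6 M
pOH = 5.18, so pH = 14.00 − pOH = 8.82

pH = 8.82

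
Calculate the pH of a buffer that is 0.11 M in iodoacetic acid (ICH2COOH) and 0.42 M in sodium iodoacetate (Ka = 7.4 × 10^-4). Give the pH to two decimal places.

pH = 3.71

pKa = −log(7.4 × 10^-4) = 3.131
Using pH = pKa + log([base]/[acid]) with [base]/[acid] = 0.42/0.11:
pH = 3.131 + (+0.582) = 3.71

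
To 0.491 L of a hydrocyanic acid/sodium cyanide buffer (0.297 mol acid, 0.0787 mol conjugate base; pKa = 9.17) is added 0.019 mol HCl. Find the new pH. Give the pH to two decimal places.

pH = 8.45

After neutralization: n(HCN) = 0.316 mol, n(CN-) = 0.0597 mol.
pH = pKa + log([A⁻]/[HA]) = 9.17 + log(0.0597/0.316) = 9.17 -0.724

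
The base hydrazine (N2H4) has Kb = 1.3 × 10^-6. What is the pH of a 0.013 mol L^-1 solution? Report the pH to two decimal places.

pH = 10.11

N2H4 + H2O ⇌ N2H5+ + OH-
Kb = [OH-]²/(0.013 − [OH-]) = 1.3 × 10^-6
Neglecting [OH-] in the denominator: [OH-] = √(1.3 × 10^-6 × 0.013) = 1.30 × 10^-4 M
pOH = 3.89, so pH = 14.00 − pOH = 10.11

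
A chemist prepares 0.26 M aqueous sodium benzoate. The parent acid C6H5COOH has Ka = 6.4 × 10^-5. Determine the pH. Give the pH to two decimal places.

C6H5COO- is the conjugate base of the weak acid C6H5COOH.
Kb = Kw/Ka = 1.0×10^-14 / 6.4 × 10^-5 = 1.56 × 10^-10
From the ICE table, Kb = [OH-]²/(0.26 − [OH-]) = 1.56 × 10^-10.
Since Kb ≪ C₀, [OH-] ≈ √(Kb·C₀) = 6.37 × 10^-6 M.
([OH-]/C₀ = 0.0024% < 5%, so the approximation holds.)
pOH = 5.20, so pH = 14.00 − pOH = 8.80

pH = 8.80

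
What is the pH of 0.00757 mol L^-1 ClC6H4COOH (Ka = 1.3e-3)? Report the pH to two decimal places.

ClC6H4COOH ⇌ ClC6H4COO- + H+
Ka = x²/(0.00757 − x) = 1.3 × 10^-3
Here C₀/Ka ≈ 5.82, so the small-x approximation fails. Use the quadratic:
x = [−0.0013 + √(0.0013² + 3.94e-05)]/2 = 2.55 × 10^-3 M
pH = −log[H+] = −log(2.55 × 10^-3) = 2.59

pH = 2.59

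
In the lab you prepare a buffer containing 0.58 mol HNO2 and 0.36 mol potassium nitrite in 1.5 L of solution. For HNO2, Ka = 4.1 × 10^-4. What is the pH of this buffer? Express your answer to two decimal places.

pH = 3.18

pKa = −log(4.1 × 10^-4) = 3.387
Henderson–Hasselbalch: pH = pKa + log([NO2-]/[HNO2]) = 3.387 + log(0.36/0.58)
pH = 3.387 + (-0.207) = 3.18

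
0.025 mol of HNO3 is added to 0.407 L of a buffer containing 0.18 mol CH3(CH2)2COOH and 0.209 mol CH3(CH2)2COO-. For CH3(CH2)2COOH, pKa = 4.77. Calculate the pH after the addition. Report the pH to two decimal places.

After neutralization: n(CH3(CH2)2COOH) = 0.205 mol, n(CH3(CH2)2COO-) = 0.184 mol.
pH = pKa + log([A⁻]/[HA]) = 4.77 + log(0.184/0.205) = 4.77 -0.047

pH = 4.72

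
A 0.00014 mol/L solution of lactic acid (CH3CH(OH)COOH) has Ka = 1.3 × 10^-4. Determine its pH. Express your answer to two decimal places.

CH3CH(OH)COOH ⇌ CH3CH(OH)COO- + H+
Ka = [H+]²/(0.00014 − [H+]) = 1.3 × 10^-4
[H+] is not negligible relative to C₀; solve [H+]² + 0.00013·[H+] − 1.82e-08 = 0.
[H+] = [−0.00013 + √(0.00013² + 7.28e-08)]/2 = 8.47 × 10^-5 M
pH = −log(8.47 × 10^-5) = 4.07

pH = 4.07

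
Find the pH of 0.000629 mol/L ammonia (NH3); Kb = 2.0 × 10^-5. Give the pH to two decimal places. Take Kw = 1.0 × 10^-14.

NH3 + H2O ⇌ NH4+ + OH-
Kb = [OH-]²/(0.000629 − [OH-]) = 2.0 × 10^-5
The 5% rule fails; solving [OH-]² + Kb·[OH-] − Kb·C₀ = 0 exactly:
[OH-] = [−2e-05 + √(2e-05² + 5.03e-08)]/2 = 1.03 × 10^-4 M
pOH = −log(1.03 × 10^-4) = 3.99; pH = 14.00 − 3.99 = 10.01

pH = 10.01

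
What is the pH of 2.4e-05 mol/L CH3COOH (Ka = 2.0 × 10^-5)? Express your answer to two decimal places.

CH3COOH ⇌ CH3COO- + H+
From the ICE table, Ka = [H+]²/(2.4e-05 − [H+]) = 2.0 × 10^-5.
[H+] is not negligible relative to C₀; solve [H+]² + 2e-05·[H+] − 4.8e-10 = 0.
[H+] = (−Ka + √(Ka² + 4·Ka·C₀))/2 = 1.41 × 10^-5 M
pH = −log[H+] = −log(1.41 × 10^-5) = 4.85

pH = 4.85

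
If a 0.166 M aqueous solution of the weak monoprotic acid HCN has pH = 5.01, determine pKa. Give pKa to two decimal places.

[H+] = 10^(-5.01) = 9.77 × 10^-6 M
At equilibrium [HA] = 0.166 − 9.77 × 10^-6 = 1.66 × 10^-1 M
Ka = [H+][A-]/[HA] = (9.77 × 10^-6)² / 1.66 × 10^-1 = 5.75 × 10^-10
pKa = -log(5.75 × 10^-10) = 9.24

pKa = 9.24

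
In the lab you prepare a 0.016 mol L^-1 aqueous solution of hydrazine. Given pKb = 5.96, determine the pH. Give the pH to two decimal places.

pH = 10.12

N2H4 + H2O ⇌ N2H5+ + OH-
Kb = 10^(−5.96) = 1.10 × 10^-6
From the ICE table, Kb = [OH-]²/(0.016 − [OH-]) = 1.10 × 10^-6.
Since Kb ≪ C₀, [OH-] ≈ √(Kb·C₀) = 1.33 × 10^-4 M.
Check: 0.83% ionized — well under 5%, approximation valid.
pOH = −log(1.33 × 10^-4) = 3.88; pH = 14.00 − 3.88 = 10.12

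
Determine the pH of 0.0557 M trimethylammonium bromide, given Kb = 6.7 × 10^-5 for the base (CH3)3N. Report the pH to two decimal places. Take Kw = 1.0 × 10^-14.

(CH3)3NH+ is the conjugate acid of the weak base (CH3)3N.
Ka = Kw/Kb = 1.0×10^-14 / 6.7 × 10^-5 = 1.49 × 10^-10
From the ICE table, Ka = [H+]²/(0.0557 − [H+]) = 1.49 × 10^-10.
Neglecting [H+] in the denominator: [H+] = √(1.49 × 10^-10 × 0.0557) = 2.88 × 10^-6 M
([H+]/C₀ = 0.0052% < 5%, so the approximation holds.)
pH = −log(2.88 × 10^-6) = 5.54

pH = 5.54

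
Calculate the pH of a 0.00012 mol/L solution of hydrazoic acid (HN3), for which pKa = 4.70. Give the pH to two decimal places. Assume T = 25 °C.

pH = 4.40

HN3 ⇌ N3- + H+
Ka = 10^(−4.70) = 2.00 × 10^-5
From the ICE table, Ka = x²/(0.00012 − x) = 2.00 × 10^-5.
x is not negligible relative to C₀; solve x² + 2e-05·x − 2.4e-09 = 0.
x = [−2e-05 + √(2e-05² + 9.6e-09)]/2 = 4.00 × 10^-5 M
pH = −log[H+] = −log(4.00 × 10^-5) = 4.40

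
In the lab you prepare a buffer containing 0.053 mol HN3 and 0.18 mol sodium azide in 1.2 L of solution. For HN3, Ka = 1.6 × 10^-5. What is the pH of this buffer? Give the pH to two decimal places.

pKa = −log(1.6 × 10^-5) = 4.796
Using pH = pKa + log([base]/[acid]) with [base]/[acid] = 0.18/0.053:
pH = 4.796 + (+0.531) = 5.33

pH = 5.33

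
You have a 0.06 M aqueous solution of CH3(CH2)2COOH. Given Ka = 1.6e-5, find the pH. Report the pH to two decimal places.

CH3(CH2)2COOH ⇌ CH3(CH2)2COO- + H+
Ka = x²/(0.06 − x) = 1.6 × 10^-5
Neglecting x in the denominator: x = √(1.6 × 10^-5 × 0.06) = 9.80 × 10^-4 M
pH = −log(9.80 × 10^-4) = 3.01

pH = 3.01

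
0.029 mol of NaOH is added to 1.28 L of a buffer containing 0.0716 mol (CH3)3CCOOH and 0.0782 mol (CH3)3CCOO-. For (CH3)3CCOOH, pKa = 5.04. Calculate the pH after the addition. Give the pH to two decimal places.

After neutralization: n((CH3)3CCOOH) = 0.0426 mol, n((CH3)3CCOO-) = 0.107 mol.
pH = pKa + log(n_(CH3)3CCOO-/n_(CH3)3CCOOH) = 5.04 + log(0.107/0.0426) = 5.04 + (+0.400)

pH = 5.44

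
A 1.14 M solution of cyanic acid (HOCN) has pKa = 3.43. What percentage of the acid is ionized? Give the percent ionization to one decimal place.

HOCN ⇌ OCN- + H+; let x = [H+] at equilibrium.
Ka = 10^(−3.43) = 3.72 × 10^-4
x ≈ √(Ka·C₀) = √(3.72 × 10^-4 × 1.14) = 2.06 × 10^-2 M
% ionization = x/C₀ × 100% = 2.06 × 10^-2/1.14 × 100% = 1.8%

1.8%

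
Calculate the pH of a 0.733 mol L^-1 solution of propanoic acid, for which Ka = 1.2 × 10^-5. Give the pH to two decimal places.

pH = 2.53

CH3CH2COOH ⇌ CH3CH2COO- + H+
From the ICE table, Ka = [H+]²/(0.733 − [H+]) = 1.2 × 10^-5.
Neglecting [H+] in the denominator: [H+] = √(1.2 × 10^-5 × 0.733) = 2.97 × 10^-3 M
Check: 0.4% ionized — well under 5%, approximation valid.
pH = −log[H+] = −log(2.97 × 10^-3) = 2.53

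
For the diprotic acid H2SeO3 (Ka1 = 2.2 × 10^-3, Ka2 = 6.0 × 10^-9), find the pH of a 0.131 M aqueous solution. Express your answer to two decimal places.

pH = 1.80

Since Ka1 ≫ Ka2, the first ionization dominates [H+].
Ka1 = x²/(0.131 − x) = 2.2 × 10^-3
Solving the quadratic: x = (−Ka1 + √(Ka1² + 4·Ka1·C₀))/2 = 1.59 × 10^-2 M
pH = −log(1.59 × 10^-2) = 1.80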